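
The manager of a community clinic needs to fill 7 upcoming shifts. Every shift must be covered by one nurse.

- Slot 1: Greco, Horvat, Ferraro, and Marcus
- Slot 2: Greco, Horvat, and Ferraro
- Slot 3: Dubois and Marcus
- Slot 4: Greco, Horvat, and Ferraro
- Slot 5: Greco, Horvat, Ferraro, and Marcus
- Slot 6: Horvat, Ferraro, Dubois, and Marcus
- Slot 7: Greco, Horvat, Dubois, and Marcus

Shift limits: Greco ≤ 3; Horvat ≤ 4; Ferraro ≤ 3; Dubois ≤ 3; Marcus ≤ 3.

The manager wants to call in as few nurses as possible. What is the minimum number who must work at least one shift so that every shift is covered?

2

7 slots to fill and no one can take more than 4, so at least ⌈7/4⌉ = 2 nurses are needed.
Horvat and Dubois alone can cover everything: Slot 1→Horvat, Slot 2→Horvat, Slot 3→Dubois, Slot 4→Horvat, Slot 5→Horvat, Slot 6→Dubois, Slot 7→Dubois.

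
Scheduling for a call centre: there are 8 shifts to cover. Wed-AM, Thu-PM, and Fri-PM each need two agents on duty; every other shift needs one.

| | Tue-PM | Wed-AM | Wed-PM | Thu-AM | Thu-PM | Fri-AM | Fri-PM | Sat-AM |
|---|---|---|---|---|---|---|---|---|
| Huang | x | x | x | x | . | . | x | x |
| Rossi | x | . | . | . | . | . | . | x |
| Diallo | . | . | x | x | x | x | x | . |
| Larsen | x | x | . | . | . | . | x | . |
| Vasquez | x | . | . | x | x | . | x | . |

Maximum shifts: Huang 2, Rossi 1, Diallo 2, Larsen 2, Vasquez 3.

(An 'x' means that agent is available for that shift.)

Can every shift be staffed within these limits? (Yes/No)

Total capacity is 2+1+2+2+3 = 10 but 11 worker-slots are needed — infeasible.

No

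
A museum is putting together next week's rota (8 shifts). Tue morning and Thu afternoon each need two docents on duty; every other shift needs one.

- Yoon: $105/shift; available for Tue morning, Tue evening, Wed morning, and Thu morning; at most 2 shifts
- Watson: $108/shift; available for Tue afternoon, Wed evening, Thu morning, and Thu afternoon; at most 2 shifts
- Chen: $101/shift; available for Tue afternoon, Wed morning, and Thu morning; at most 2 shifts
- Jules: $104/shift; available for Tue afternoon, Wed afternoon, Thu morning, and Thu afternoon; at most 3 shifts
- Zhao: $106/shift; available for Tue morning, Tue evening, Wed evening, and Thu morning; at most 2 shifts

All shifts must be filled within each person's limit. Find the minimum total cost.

Tue morning can only be covered by Yoon and Zhao, so that assignment is forced.
Wed afternoon can only be covered by Jules, so that assignment is forced.
Thu afternoon can only be covered by Watson and Jules, so that assignment is forced.
Picking the cheapest available docent for each shift independently would cost $1041, but that ignores the shift limits.
An optimal schedule: Tue morning→Yoon+Zhao, Tue afternoon→Chen, Tue evening→Yoon, Wed morning→Chen, Wed afternoon→Jules, Wed evening→Zhao, Thu morning→Jules, Thu afternoon→Jules+Watson.
Total: 105 + 106 + 101 + 105 + 101 + 104 + 106 + 104 + 104 + 108 = $1044.

$1044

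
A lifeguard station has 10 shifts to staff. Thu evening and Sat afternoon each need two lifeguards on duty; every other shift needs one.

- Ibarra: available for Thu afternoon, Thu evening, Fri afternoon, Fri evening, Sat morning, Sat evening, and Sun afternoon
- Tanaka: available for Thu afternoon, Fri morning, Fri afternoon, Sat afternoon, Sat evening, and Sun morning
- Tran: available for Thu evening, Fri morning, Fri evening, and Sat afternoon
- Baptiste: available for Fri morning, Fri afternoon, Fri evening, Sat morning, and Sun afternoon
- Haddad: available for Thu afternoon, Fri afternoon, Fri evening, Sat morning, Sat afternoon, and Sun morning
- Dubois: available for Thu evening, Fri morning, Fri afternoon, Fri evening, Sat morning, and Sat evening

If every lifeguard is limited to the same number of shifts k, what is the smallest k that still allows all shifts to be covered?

2

With 6 lifeguards and 12 worker-slots to fill, someone must work at least ⌈12/6⌉ = 2 shifts, so k ≥ 2.
k = 2 works: Thu afternoon→Ibarra, Thu evening→Tran+Dubois, Fri morning→Baptiste, Fri afternoon→Haddad, Fri evening→Haddad, Sat morning→Baptiste, Sat afternoon→Tanaka+Tran, Sat evening→Dubois, Sun morning→Tanaka, Sun afternoon→Ibarra.
Loads: Ibarra 2, Tanaka 2, Tran 2, Baptiste 2, Haddad 2, Dubois 2 — all ≤ 2.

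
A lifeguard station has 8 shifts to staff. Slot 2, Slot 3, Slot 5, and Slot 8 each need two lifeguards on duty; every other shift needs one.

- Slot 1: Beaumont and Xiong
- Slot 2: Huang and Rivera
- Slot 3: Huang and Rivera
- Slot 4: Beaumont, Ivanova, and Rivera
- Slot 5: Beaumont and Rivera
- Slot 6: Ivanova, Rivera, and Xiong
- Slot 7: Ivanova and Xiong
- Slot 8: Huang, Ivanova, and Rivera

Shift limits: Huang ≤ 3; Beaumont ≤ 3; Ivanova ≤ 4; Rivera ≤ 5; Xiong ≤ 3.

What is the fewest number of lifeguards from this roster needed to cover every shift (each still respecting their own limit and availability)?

4

12 slots to fill and no one can take more than 5, so at least ⌈12/5⌉ = 3 lifeguards are needed.
Shifts {Slot 2, Slot 5, Slot 7} need 5 slots, but among the lifeguards available for them (Huang, Beaumont, Ivanova, Rivera, and Xiong) any 3 together supply at most 4. So 3 lifeguards are not enough.
Huang, Beaumont, Ivanova, and Rivera alone can cover everything: Slot 1→Beaumont, Slot 2→Huang+Rivera, Slot 3→Huang+Rivera, Slot 4→Beaumont, Slot 5→Beaumont+Rivera, Slot 6→Ivanova, Slot 7→Ivanova, Slot 8→Huang+Ivanova.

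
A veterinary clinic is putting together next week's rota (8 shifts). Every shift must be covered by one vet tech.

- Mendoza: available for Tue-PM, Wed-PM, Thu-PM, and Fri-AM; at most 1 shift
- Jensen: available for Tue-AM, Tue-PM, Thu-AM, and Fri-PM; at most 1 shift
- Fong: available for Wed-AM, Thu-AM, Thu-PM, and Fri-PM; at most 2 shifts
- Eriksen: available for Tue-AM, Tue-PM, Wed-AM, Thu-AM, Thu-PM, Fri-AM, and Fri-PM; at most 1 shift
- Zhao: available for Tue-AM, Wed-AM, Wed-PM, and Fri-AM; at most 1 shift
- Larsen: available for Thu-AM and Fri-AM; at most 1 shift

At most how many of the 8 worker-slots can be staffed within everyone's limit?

7

Total capacity across all vet techs is 1+1+2+1+1+1 = 7, and 8 slots are needed, so at most 7 can be filled.
An assignment achieving 7: Tue-AM→Jensen, Tue-PM→Eriksen, Wed-AM→Fong, Wed-PM→Mendoza, Thu-AM→Larsen, Thu-PM→Fong, Fri-AM→Zhao.
Loads: Mendoza 1/1, Jensen 1/1, Fong 2/2, Eriksen 1/1, Zhao 1/1, Larsen 1/1.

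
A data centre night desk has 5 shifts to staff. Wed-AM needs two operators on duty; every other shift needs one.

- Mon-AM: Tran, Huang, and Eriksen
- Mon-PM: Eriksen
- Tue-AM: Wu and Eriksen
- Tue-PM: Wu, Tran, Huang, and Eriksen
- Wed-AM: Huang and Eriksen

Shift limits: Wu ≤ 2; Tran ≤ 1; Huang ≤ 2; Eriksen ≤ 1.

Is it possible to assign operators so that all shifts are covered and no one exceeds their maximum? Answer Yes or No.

No

Total capacity is 6 and 6 slots are needed, so capacity alone doesn't rule it out.
Shifts {Mon-PM, Wed-AM} need 3 worker-slots in total, but the operators available for any of those shifts (Huang and Eriksen) can supply at most 2 among them. So no valid schedule exists.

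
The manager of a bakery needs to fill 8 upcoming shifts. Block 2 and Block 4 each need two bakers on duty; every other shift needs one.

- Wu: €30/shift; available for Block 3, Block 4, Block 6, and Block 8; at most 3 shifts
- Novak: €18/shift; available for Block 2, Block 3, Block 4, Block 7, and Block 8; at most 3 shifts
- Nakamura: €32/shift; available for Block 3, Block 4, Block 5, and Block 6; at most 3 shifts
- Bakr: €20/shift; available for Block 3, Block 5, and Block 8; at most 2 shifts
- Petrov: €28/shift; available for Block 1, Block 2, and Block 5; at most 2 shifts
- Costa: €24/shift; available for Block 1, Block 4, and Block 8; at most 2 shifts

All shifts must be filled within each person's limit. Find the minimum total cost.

Block 2 can only be covered by Novak and Petrov, so that assignment is forced.
Block 7 can only be covered by Novak, so that assignment is forced.
Picking the cheapest available baker for each shift independently would cost €216, but that ignores the shift limits.
An optimal schedule: Block 1→Costa, Block 2→Novak+Petrov, Block 3→Bakr, Block 4→Novak+Costa, Block 5→Petrov, Block 6→Wu, Block 7→Novak, Block 8→Bakr.
Total: 24 + 18 + 28 + 20 + 18 + 24 + 28 + 30 + 18 + 20 = €228.

€228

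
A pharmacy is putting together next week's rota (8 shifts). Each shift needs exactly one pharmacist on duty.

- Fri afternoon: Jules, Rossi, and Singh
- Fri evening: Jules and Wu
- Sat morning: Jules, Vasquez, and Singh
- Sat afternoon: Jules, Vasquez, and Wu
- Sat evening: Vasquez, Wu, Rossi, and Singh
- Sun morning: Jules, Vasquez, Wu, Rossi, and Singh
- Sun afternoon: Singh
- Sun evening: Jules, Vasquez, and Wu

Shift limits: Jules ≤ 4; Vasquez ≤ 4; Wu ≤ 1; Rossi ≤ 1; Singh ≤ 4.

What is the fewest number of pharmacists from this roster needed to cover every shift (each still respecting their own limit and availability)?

2

8 slots to fill and no one can take more than 4, so at least ⌈8/4⌉ = 2 pharmacists are needed.
Jules and Singh alone can cover everything: Fri afternoon→Jules, Fri evening→Jules, Sat morning→Singh, Sat afternoon→Jules, Sat evening→Singh, Sun morning→Singh, Sun afternoon→Singh, Sun evening→Jules.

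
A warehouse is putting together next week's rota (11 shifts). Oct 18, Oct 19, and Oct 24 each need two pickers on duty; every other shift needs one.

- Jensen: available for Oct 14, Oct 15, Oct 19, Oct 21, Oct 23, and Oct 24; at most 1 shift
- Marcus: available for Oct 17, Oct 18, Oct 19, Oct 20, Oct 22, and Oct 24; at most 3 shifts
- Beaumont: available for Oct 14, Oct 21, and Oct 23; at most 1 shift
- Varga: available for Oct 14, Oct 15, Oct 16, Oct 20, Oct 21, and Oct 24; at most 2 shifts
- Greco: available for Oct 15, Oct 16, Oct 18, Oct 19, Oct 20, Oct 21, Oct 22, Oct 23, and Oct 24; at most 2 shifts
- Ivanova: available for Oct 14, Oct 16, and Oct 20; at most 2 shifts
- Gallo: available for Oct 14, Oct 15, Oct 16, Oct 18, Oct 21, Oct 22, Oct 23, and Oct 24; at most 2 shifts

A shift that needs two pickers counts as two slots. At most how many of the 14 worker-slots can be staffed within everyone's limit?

13

Total capacity across all pickers is 1+3+1+2+2+2+2 = 13, and 14 slots are needed, so at most 13 can be filled.
An assignment achieving 13: Oct 14→Ivanova, Oct 15→Varga, Oct 16→Varga, Oct 17→Marcus, Oct 18→Marcus+Greco, Oct 19→Jensen+Marcus, Oct 20→Ivanova, Oct 21→Gallo, Oct 22→Greco, Oct 23→Beaumont, Oct 24→Gallo.
Loads: Jensen 1/1, Marcus 3/3, Beaumont 1/1, Varga 2/2, Greco 2/2, Ivanova 2/2, Gallo 2/2.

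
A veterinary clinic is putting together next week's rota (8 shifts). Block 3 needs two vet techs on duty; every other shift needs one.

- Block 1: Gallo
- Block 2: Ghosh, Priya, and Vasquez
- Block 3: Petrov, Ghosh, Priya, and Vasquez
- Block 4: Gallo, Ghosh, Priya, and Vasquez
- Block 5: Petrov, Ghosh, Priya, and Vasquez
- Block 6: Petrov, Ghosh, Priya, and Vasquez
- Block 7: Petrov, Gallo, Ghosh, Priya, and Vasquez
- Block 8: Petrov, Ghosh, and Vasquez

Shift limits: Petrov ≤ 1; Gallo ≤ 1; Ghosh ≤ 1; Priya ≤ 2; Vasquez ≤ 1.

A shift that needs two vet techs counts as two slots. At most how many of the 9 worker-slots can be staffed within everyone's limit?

Total capacity across all vet techs is 1+1+1+2+1 = 6, and 9 slots are needed, so at most 6 can be filled.
An assignment achieving 6: Block 1→Gallo, Block 2→Ghosh, Block 3→Priya+Vasquez, Block 4→Priya, Block 8→Petrov.
Loads: Petrov 1/1, Gallo 1/1, Ghosh 1/1, Priya 2/2, Vasquez 1/1.

6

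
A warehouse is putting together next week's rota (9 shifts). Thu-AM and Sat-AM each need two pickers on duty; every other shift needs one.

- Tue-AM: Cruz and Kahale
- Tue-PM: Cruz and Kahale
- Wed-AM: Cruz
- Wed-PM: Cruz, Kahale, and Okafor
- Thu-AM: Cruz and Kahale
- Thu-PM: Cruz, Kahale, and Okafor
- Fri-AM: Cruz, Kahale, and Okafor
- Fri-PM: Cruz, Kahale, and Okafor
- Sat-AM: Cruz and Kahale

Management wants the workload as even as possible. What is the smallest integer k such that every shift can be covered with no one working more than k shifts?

With 3 pickers and 11 worker-slots to fill, someone must work at least ⌈11/3⌉ = 4 shifts, so k ≥ 4.
k = 4 works: Tue-AM→Cruz, Tue-PM→Kahale, Wed-AM→Cruz, Wed-PM→Kahale, Thu-AM→Cruz+Kahale, Thu-PM→Okafor, Fri-AM→Okafor, Fri-PM→Okafor, Sat-AM→Cruz+Kahale.
Loads: Cruz 4, Kahale 4, Okafor 3 — all ≤ 4.

4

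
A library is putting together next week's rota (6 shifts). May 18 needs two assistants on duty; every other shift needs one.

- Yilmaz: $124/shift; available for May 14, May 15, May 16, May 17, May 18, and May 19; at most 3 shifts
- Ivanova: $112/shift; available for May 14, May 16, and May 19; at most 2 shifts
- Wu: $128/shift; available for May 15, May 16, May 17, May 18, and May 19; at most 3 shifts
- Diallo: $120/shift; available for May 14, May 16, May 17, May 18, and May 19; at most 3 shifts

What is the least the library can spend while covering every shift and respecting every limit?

Picking the cheapest available assistant for each shift independently would cost $824, but that ignores the shift limits.
An optimal schedule: May 14→Ivanova, May 15→Yilmaz, May 16→Ivanova, May 17→Diallo, May 18→Diallo+Yilmaz, May 19→Diallo.
Total: 112 + 124 + 112 + 120 + 120 + 124 + 120 = $832.

$832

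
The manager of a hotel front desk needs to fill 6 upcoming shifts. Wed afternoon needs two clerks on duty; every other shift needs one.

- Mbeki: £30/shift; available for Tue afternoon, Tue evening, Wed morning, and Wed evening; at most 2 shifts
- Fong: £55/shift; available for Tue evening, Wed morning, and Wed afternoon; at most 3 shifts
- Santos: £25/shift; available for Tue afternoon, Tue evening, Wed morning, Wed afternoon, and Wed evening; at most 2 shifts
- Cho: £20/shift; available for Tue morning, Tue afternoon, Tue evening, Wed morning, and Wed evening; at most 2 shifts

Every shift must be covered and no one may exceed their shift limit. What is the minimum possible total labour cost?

£205

Tue morning can only be covered by Cho, so that assignment is forced.
Wed afternoon can only be covered by Fong and Santos, so that assignment is forced.
Picking the cheapest available clerk for each shift independently would cost £180, but that ignores the shift limits.
An optimal schedule: Tue morning→Cho, Tue afternoon→Cho, Tue evening→Mbeki, Wed morning→Mbeki, Wed afternoon→Santos+Fong, Wed evening→Santos.
Total: 20 + 20 + 30 + 30 + 25 + 55 + 25 = £205.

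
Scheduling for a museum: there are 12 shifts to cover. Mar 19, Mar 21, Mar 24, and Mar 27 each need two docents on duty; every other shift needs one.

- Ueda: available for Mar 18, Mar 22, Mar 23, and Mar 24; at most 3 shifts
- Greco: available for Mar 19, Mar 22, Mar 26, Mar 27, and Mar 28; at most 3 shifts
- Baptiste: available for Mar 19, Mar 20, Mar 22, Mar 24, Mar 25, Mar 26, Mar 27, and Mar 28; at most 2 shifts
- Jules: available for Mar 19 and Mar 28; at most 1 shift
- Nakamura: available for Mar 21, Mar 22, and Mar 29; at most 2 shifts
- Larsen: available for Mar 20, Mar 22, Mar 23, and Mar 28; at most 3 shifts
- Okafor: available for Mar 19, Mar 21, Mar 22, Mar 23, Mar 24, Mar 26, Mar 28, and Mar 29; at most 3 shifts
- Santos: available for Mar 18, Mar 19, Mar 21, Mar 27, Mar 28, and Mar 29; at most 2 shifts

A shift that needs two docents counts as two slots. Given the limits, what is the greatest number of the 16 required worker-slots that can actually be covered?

16

Total capacity across all docents is 3+3+2+1+2+3+3+2 = 19, and 16 slots are needed, so at most 16 can be filled.
An assignment achieving 16: Mar 18→Ueda, Mar 19→Greco+Jules, Mar 20→Baptiste, Mar 21→Nakamura+Okafor, Mar 22→Larsen, Mar 23→Ueda, Mar 24→Ueda+Okafor, Mar 25→Baptiste, Mar 26→Greco, Mar 27→Greco+Santos, Mar 28→Larsen, Mar 29→Nakamura.
Loads: Ueda 3/3, Greco 3/3, Baptiste 2/2, Jules 1/1, Nakamura 2/2, Larsen 2/3, Okafor 2/3, Santos 1/2.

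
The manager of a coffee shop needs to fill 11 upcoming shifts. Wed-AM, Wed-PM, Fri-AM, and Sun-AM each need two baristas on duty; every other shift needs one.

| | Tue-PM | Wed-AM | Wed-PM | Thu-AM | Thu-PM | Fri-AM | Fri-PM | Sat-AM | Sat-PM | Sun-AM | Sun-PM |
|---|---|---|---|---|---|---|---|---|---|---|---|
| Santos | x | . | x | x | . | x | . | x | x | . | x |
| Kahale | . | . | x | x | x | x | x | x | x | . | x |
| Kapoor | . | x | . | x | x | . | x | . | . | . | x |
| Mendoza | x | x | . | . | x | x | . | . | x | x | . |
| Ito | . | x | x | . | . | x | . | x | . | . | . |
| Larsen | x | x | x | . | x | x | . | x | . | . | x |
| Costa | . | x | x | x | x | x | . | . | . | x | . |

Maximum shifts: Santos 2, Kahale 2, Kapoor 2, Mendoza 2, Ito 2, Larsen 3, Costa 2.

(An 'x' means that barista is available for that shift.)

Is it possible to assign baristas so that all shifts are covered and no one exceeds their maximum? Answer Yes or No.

Yes

Sun-AM can only be covered by Mendoza and Costa, so that assignment is forced.
One valid schedule: Tue-PM→Santos, Wed-AM→Mendoza+Larsen, Wed-PM→Ito+Larsen, Thu-AM→Kahale, Thu-PM→Kapoor, Fri-AM→Larsen+Costa, Fri-PM→Kahale, Sat-AM→Ito, Sat-PM→Santos, Sun-AM→Mendoza+Costa, Sun-PM→Kapoor.
Loads: Santos 2/2, Kahale 2/2, Kapoor 2/2, Mendoza 2/2, Ito 2/2, Larsen 3/3, Costa 2/2 — all within limits.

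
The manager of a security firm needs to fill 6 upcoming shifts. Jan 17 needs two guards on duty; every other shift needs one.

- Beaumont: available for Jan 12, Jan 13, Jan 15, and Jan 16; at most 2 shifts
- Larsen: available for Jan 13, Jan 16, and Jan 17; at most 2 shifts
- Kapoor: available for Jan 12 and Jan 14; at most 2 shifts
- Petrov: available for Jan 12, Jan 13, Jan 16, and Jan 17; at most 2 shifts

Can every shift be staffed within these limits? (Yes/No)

Jan 14 can only be covered by Kapoor, so that assignment is forced.
Jan 15 can only be covered by Beaumont, so that assignment is forced.
Jan 17 can only be covered by Larsen and Petrov, so that assignment is forced.
One valid schedule: Jan 12→Beaumont, Jan 13→Larsen, Jan 14→Kapoor, Jan 15→Beaumont, Jan 16→Petrov, Jan 17→Larsen+Petrov.
Loads: Beaumont 2/2, Larsen 2/2, Kapoor 1/2, Petrov 2/2 — all within limits.

Yes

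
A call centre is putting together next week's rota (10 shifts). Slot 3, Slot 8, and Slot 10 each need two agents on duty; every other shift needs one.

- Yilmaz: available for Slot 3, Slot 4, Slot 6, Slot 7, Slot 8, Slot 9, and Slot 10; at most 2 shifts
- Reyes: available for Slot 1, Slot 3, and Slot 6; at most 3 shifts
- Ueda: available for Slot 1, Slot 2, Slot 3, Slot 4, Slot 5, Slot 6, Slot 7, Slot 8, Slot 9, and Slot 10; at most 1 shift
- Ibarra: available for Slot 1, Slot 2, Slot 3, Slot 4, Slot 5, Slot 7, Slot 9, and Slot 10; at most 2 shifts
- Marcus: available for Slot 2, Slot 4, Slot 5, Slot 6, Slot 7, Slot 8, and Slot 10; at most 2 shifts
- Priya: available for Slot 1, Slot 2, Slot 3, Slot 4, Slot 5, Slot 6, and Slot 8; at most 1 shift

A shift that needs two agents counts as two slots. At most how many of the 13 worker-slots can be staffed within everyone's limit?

Total capacity across all agents is 2+3+1+2+2+1 = 11, and 13 slots are needed, so at most 11 can be filled.
An assignment achieving 11: Slot 1→Reyes, Slot 2→Ueda, Slot 3→Reyes, Slot 5→Ibarra, Slot 6→Reyes, Slot 7→Yilmaz, Slot 8→Marcus+Priya, Slot 9→Yilmaz, Slot 10→Ibarra+Marcus.
Loads: Yilmaz 2/2, Reyes 3/3, Ueda 1/1, Ibarra 2/2, Marcus 2/2, Priya 1/1.

11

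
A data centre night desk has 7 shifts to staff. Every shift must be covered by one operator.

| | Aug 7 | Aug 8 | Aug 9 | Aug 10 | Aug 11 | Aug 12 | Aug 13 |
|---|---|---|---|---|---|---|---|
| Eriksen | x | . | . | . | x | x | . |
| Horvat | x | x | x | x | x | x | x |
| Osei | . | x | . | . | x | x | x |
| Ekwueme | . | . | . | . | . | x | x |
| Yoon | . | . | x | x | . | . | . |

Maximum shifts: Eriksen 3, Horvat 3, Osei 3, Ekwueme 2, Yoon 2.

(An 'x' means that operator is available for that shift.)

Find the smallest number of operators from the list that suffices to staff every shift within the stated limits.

3

7 slots to fill and no one can take more than 3, so at least ⌈7/3⌉ = 3 operators are needed.
Eriksen, Horvat, and Osei alone can cover everything: Aug 7→Eriksen, Aug 8→Horvat, Aug 9→Horvat, Aug 10→Horvat, Aug 11→Eriksen, Aug 12→Eriksen, Aug 13→Osei.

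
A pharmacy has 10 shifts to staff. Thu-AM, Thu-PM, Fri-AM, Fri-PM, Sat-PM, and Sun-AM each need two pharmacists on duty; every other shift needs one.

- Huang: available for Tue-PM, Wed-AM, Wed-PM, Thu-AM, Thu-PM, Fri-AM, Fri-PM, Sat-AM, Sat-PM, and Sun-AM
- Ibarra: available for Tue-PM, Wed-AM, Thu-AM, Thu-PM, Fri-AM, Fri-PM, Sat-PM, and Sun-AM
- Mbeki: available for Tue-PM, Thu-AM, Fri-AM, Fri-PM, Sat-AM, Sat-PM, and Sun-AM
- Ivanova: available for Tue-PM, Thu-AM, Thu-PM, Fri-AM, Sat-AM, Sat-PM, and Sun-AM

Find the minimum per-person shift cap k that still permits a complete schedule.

With 4 pharmacists and 16 worker-slots to fill, someone must work at least ⌈16/4⌉ = 4 shifts, so k ≥ 4.
k = 4 works: Tue-PM→Ibarra, Wed-AM→Huang, Wed-PM→Huang, Thu-AM→Ibarra+Ivanova, Thu-PM→Huang+Ibarra, Fri-AM→Mbeki+Ivanova, Fri-PM→Huang+Ibarra, Sat-AM→Mbeki, Sat-PM→Mbeki+Ivanova, Sun-AM→Mbeki+Ivanova.
Loads: Huang 4, Ibarra 4, Mbeki 4, Ivanova 4 — all ≤ 4.

4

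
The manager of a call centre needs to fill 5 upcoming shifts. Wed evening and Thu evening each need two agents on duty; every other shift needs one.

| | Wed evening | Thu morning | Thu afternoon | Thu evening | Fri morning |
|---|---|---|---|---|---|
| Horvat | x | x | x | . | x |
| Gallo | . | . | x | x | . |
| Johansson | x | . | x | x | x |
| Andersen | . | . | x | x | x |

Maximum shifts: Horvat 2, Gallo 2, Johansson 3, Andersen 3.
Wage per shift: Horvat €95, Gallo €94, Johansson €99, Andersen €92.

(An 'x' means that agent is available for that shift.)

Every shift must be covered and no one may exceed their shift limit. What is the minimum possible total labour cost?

Wed evening can only be covered by Horvat and Johansson, so that assignment is forced.
Thu morning can only be covered by Horvat, so that assignment is forced.
Picking the cheapest available agent for each shift independently would cost €659, and that bound is achievable.
An optimal schedule: Wed evening→Horvat+Johansson, Thu morning→Horvat, Thu afternoon→Andersen, Thu evening→Andersen+Gallo, Fri morning→Andersen.
Total: 95 + 99 + 95 + 92 + 92 + 94 + 92 = €659.

€659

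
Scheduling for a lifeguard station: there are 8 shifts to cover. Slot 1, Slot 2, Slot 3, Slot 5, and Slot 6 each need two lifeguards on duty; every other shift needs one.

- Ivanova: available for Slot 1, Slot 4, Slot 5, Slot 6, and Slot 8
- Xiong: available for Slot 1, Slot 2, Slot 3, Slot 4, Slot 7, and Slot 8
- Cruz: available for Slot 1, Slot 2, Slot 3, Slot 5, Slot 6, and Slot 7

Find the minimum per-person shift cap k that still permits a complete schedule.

5

With 3 lifeguards and 13 worker-slots to fill, someone must work at least ⌈13/3⌉ = 5 shifts, so k ≥ 5.
k = 5 works: Slot 1→Ivanova+Xiong, Slot 2→Xiong+Cruz, Slot 3→Xiong+Cruz, Slot 4→Ivanova, Slot 5→Ivanova+Cruz, Slot 6→Ivanova+Cruz, Slot 7→Xiong, Slot 8→Ivanova.
Loads: Ivanova 5, Xiong 4, Cruz 4 — all ≤ 5.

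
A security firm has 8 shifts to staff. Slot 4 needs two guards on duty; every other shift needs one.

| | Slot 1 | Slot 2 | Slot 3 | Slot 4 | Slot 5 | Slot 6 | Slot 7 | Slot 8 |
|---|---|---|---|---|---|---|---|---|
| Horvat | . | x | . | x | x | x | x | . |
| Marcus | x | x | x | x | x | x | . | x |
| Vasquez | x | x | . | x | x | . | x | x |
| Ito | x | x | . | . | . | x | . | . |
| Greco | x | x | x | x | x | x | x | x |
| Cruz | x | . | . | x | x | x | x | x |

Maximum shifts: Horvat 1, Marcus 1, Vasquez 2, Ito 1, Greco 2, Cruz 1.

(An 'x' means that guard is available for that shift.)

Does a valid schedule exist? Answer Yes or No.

No

Total capacity is 1+1+2+1+2+1 = 8 but 9 worker-slots are needed — infeasible.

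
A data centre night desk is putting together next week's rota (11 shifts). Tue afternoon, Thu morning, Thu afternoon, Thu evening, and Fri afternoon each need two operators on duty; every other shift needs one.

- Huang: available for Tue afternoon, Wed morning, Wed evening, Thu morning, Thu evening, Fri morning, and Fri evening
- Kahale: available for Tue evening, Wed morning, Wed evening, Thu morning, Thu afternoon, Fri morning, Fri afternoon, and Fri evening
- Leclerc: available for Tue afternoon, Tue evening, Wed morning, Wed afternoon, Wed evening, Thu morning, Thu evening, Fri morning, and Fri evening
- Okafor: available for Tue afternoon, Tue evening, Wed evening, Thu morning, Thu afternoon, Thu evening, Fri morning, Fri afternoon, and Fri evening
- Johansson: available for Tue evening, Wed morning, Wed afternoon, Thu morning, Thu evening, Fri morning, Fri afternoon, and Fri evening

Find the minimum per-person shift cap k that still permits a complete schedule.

With 5 operators and 16 worker-slots to fill, someone must work at least ⌈16/5⌉ = 4 shifts, so k ≥ 4.
k = 4 works: Tue afternoon→Huang+Leclerc, Tue evening→Kahale, Wed morning→Huang, Wed afternoon→Leclerc, Wed evening→Huang, Thu morning→Leclerc+Okafor, Thu afternoon→Kahale+Okafor, Thu evening→Leclerc+Okafor, Fri morning→Huang, Fri afternoon→Kahale+Okafor, Fri evening→Kahale.
Loads: Huang 4, Kahale 4, Leclerc 4, Okafor 4, Johansson 0 — all ≤ 4.

4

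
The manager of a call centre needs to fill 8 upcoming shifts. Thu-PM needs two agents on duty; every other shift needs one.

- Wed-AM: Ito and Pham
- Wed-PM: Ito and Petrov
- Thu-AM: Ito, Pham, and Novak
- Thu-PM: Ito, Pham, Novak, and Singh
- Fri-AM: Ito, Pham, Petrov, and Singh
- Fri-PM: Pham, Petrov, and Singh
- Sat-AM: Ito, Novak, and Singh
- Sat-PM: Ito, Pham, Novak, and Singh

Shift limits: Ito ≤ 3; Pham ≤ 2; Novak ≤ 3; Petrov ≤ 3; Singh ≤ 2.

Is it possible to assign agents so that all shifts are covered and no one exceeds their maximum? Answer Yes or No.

Yes

One valid schedule: Wed-AM→Ito, Wed-PM→Ito, Thu-AM→Ito, Thu-PM→Novak+Singh, Fri-AM→Pham, Fri-PM→Pham, Sat-AM→Novak, Sat-PM→Novak.
Loads: Ito 3/3, Pham 2/2, Novak 3/3, Petrov 0/3, Singh 1/2 — all within limits.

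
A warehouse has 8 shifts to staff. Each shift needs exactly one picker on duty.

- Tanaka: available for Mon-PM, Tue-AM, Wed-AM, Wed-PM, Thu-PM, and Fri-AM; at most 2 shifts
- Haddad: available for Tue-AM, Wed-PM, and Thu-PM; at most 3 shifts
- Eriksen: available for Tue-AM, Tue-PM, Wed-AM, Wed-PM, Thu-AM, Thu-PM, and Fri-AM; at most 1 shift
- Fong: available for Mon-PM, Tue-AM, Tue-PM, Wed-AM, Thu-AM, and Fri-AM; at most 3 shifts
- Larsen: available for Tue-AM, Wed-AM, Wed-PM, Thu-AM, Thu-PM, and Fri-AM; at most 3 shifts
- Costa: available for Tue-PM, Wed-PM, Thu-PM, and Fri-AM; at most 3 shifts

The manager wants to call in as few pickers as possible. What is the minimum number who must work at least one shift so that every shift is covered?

8 slots to fill and no one can take more than 3, so at least ⌈8/3⌉ = 3 pickers are needed.
Tanaka, Haddad, and Fong alone can cover everything: Mon-PM→Tanaka, Tue-AM→Haddad, Tue-PM→Fong, Wed-AM→Tanaka, Wed-PM→Haddad, Thu-AM→Fong, Thu-PM→Haddad, Fri-AM→Fong.

3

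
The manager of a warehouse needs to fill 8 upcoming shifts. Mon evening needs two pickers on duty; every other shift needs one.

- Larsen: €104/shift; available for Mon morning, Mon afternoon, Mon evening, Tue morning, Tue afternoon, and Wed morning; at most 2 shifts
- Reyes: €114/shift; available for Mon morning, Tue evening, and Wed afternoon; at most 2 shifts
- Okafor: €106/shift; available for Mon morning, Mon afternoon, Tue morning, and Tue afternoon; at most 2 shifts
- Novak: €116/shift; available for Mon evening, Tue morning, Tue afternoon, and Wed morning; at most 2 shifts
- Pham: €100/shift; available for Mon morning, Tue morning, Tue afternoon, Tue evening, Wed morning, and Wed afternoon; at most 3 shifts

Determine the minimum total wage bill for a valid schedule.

€950

Mon evening can only be covered by Larsen and Novak, so that assignment is forced.
Picking the cheapest available picker for each shift independently would cost €924, but that ignores the shift limits.
An optimal schedule: Mon morning→Reyes, Mon afternoon→Larsen, Mon evening→Larsen+Novak, Tue morning→Okafor, Tue afternoon→Okafor, Tue evening→Pham, Wed morning→Pham, Wed afternoon→Pham.
Total: 114 + 104 + 104 + 116 + 106 + 106 + 100 + 100 + 100 = €950.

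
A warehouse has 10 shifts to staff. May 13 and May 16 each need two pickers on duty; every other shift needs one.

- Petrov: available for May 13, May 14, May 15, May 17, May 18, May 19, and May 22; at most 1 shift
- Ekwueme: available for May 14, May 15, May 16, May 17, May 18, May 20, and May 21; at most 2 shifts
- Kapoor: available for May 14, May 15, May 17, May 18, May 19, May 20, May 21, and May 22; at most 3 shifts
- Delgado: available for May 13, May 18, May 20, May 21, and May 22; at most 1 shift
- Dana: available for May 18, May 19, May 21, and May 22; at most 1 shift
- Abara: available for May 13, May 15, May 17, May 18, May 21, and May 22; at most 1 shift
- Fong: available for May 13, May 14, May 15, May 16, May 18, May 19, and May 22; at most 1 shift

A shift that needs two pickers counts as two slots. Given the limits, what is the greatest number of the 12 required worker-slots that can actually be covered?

Total capacity across all pickers is 1+2+3+1+1+1+1 = 10, and 12 slots are needed, so at most 10 can be filled.
An assignment achieving 10: May 13→Petrov+Delgado, May 14→Kapoor, May 15→Abara, May 16→Ekwueme+Fong, May 17→Kapoor, May 19→Kapoor, May 20→Ekwueme, May 21→Dana.
Loads: Petrov 1/1, Ekwueme 2/2, Kapoor 3/3, Delgado 1/1, Dana 1/1, Abara 1/1, Fong 1/1.

10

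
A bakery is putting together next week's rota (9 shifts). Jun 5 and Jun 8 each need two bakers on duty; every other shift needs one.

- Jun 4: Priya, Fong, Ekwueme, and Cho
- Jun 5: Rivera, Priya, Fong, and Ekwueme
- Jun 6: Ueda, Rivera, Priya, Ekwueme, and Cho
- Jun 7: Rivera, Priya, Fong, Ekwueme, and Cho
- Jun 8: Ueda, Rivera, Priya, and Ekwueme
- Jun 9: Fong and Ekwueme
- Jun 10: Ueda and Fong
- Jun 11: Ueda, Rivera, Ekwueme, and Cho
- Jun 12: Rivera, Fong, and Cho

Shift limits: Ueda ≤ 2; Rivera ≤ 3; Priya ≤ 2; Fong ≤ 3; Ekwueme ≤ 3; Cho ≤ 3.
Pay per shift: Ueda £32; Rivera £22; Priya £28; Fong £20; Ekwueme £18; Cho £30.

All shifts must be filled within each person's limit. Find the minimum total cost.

Picking the cheapest available baker for each shift independently would cost £208, but that ignores the shift limits.
An optimal schedule: Jun 4→Ekwueme, Jun 5→Rivera+Priya, Jun 6→Rivera, Jun 7→Fong, Jun 8→Rivera+Priya, Jun 9→Ekwueme, Jun 10→Fong, Jun 11→Ekwueme, Jun 12→Fong.
Total: 18 + 22 + 28 + 22 + 20 + 22 + 28 + 18 + 20 + 18 + 20 = £236.

£236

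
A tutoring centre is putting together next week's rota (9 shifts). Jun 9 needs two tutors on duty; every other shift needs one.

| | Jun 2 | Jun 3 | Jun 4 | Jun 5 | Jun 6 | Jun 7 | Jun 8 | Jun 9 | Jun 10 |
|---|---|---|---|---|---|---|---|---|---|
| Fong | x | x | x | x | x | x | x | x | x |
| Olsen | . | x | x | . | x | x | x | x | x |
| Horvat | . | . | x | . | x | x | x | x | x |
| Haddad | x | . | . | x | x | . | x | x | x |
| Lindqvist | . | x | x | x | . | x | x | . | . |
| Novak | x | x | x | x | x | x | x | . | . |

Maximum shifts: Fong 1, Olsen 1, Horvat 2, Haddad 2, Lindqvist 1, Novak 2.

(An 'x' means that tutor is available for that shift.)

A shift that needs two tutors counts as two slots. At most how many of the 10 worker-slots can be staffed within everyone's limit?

Total capacity across all tutors is 1+1+2+2+1+2 = 9, and 10 slots are needed, so at most 9 can be filled.
An assignment achieving 9: Jun 2→Fong, Jun 3→Olsen, Jun 4→Lindqvist, Jun 5→Haddad, Jun 6→Novak, Jun 7→Novak, Jun 9→Horvat+Haddad, Jun 10→Horvat.
Loads: Fong 1/1, Olsen 1/1, Horvat 2/2, Haddad 2/2, Lindqvist 1/1, Novak 2/2.

9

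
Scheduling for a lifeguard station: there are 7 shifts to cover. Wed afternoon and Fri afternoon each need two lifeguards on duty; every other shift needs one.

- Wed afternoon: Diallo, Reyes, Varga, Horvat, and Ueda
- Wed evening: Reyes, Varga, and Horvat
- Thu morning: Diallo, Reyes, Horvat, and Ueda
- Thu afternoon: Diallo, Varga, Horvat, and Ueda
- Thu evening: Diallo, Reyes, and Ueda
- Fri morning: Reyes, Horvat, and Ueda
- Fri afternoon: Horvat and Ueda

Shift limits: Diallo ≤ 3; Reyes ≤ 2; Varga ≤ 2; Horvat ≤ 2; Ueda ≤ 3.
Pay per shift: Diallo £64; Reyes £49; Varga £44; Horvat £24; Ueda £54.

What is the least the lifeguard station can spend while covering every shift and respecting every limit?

Fri afternoon can only be covered by Horvat and Ueda, so that assignment is forced.
Picking the cheapest available lifeguard for each shift independently would cost £291, but that ignores the shift limits.
An optimal schedule: Wed afternoon→Varga+Ueda, Wed evening→Horvat, Thu morning→Ueda, Thu afternoon→Varga, Thu evening→Reyes, Fri morning→Reyes, Fri afternoon→Horvat+Ueda.
Total: 44 + 54 + 24 + 54 + 44 + 49 + 49 + 24 + 54 = £396.

£396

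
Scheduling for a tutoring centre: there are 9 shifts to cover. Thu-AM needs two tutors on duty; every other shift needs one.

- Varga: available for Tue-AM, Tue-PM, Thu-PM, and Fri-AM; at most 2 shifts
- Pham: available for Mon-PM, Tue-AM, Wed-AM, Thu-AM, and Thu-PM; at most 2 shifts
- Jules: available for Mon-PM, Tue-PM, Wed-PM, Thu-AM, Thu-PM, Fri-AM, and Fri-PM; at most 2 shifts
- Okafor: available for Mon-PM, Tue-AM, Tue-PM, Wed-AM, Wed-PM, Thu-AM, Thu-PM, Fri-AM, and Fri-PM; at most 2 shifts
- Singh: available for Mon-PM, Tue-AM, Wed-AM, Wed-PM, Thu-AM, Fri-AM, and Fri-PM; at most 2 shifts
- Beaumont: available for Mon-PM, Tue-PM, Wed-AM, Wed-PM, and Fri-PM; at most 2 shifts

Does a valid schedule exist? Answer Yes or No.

Yes

One valid schedule: Mon-PM→Singh, Tue-AM→Varga, Tue-PM→Varga, Wed-AM→Pham, Wed-PM→Jules, Thu-AM→Okafor+Singh, Thu-PM→Pham, Fri-AM→Jules, Fri-PM→Okafor.
Loads: Varga 2/2, Pham 2/2, Jules 2/2, Okafor 2/2, Singh 2/2, Beaumont 0/2 — all within limits.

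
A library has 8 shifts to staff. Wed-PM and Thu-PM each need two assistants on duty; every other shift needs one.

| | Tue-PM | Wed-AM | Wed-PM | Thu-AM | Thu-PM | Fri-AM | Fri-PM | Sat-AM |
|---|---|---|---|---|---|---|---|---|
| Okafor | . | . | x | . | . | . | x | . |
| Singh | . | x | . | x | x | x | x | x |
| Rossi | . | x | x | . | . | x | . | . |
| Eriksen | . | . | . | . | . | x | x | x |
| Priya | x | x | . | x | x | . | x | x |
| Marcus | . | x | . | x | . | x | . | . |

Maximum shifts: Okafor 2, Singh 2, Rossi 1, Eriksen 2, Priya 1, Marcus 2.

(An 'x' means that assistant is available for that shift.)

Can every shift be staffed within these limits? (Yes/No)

Total capacity is 10 and 10 slots are needed, so capacity alone doesn't rule it out.
Shifts {Tue-PM, Thu-PM} need 3 worker-slots in total, but the assistants available for any of those shifts (Singh and Priya) can supply at most 2 among them. So no valid schedule exists.

No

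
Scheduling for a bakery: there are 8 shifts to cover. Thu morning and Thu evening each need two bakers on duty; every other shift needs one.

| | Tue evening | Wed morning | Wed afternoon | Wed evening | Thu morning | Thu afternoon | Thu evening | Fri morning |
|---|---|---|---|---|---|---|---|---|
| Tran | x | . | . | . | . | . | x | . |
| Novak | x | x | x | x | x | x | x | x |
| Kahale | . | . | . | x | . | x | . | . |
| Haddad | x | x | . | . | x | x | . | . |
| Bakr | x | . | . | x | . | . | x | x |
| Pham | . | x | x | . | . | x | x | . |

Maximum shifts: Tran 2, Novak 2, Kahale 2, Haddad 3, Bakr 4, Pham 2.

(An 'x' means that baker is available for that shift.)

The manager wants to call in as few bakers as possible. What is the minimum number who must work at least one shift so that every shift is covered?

10 slots to fill and no one can take more than 4, so at least ⌈10/4⌉ = 3 bakers are needed.
Any 3 bakers together have capacity at most 4+3+2 = 9 < 10 slots, so 3 can never suffice.
Tran, Novak, Haddad, and Bakr alone can cover everything: Tue evening→Tran, Wed morning→Haddad, Wed afternoon→Novak, Wed evening→Bakr, Thu morning→Novak+Haddad, Thu afternoon→Haddad, Thu evening→Tran+Bakr, Fri morning→Bakr.

4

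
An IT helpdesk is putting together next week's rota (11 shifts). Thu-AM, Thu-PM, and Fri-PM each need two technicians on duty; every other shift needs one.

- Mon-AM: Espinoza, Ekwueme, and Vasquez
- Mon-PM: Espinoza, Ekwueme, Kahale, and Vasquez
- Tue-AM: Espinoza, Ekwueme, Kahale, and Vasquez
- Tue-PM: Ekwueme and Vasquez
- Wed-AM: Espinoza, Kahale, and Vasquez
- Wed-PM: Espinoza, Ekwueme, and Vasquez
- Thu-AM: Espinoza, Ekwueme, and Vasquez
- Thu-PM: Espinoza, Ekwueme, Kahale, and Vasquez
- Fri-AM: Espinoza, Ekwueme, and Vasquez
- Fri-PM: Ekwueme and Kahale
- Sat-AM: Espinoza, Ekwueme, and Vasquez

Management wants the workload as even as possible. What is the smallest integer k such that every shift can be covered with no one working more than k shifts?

With 4 technicians and 14 worker-slots to fill, someone must work at least ⌈14/4⌉ = 4 shifts, so k ≥ 4.
k = 4 works: Mon-AM→Espinoza, Mon-PM→Kahale, Tue-AM→Kahale, Tue-PM→Ekwueme, Wed-AM→Espinoza, Wed-PM→Espinoza, Thu-AM→Espinoza+Ekwueme, Thu-PM→Kahale+Vasquez, Fri-AM→Ekwueme, Fri-PM→Ekwueme+Kahale, Sat-AM→Vasquez.
Loads: Espinoza 4, Ekwueme 4, Kahale 4, Vasquez 2 — all ≤ 4.

4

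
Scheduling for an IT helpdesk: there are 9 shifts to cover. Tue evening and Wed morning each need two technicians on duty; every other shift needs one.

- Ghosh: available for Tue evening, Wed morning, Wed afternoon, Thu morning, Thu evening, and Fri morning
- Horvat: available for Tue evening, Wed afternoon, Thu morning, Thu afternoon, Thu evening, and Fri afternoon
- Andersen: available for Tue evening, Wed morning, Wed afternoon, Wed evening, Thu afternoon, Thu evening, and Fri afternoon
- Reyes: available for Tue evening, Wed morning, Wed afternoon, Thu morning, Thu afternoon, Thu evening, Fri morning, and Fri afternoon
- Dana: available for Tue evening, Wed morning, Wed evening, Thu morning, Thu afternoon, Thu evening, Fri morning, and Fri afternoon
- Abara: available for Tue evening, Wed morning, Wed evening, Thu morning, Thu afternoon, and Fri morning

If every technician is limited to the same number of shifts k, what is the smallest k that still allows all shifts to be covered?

2

With 6 technicians and 11 worker-slots to fill, someone must work at least ⌈11/6⌉ = 2 shifts, so k ≥ 2.
k = 2 works: Tue evening→Dana+Abara, Wed morning→Reyes+Dana, Wed afternoon→Ghosh, Wed evening→Andersen, Thu morning→Horvat, Thu afternoon→Andersen, Thu evening→Reyes, Fri morning→Ghosh, Fri afternoon→Horvat.
Loads: Ghosh 2, Horvat 2, Andersen 2, Reyes 2, Dana 2, Abara 1 — all ≤ 2.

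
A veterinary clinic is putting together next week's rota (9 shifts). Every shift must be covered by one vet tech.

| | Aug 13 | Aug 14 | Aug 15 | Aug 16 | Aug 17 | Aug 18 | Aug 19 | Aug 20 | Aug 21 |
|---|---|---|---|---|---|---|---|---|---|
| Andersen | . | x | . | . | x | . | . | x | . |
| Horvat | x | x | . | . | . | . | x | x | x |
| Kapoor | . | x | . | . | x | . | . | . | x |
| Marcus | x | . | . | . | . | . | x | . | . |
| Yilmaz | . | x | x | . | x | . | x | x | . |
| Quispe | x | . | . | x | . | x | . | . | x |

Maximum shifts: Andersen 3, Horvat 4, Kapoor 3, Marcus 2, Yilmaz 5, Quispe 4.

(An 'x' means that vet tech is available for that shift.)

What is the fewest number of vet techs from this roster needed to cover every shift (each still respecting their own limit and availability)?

9 slots to fill and no one can take more than 5, so at least ⌈9/5⌉ = 2 vet techs are needed.
Yilmaz and Quispe alone can cover everything: Aug 13→Quispe, Aug 14→Yilmaz, Aug 15→Yilmaz, Aug 16→Quispe, Aug 17→Yilmaz, Aug 18→Quispe, Aug 19→Yilmaz, Aug 20→Yilmaz, Aug 21→Quispe.

2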